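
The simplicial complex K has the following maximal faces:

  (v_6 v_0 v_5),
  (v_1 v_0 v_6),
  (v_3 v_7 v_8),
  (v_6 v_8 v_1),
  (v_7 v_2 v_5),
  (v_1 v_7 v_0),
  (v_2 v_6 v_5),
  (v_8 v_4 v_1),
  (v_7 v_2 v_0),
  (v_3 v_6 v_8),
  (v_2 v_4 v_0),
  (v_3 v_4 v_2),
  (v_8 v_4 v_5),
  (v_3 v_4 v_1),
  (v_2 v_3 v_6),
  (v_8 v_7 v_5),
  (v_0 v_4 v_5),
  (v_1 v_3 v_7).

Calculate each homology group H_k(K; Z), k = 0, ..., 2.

H_0 ≅ Z,  H_1 ≅ Z ⊕ Z/2Z,  H_2 = 0.

Order the vertices as v_0 < v_1 < v_2 < v_3 < v_4 < v_5 < v_6 < v_7 < v_8. Listing each simplex with vertices in this order, K has dimension 2 with simplices:

  0-simplices (9): [v_0], [v_1], [v_2], [v_3], [v_4], [v_5], [v_6], [v_7], [v_8]
  1-simplices (27): (27 of them)
  2-simplices (18): (18 of them)

so the chain groups are C_0 ≅ Z^9, C_1 ≅ Z^27, C_2 ≅ Z^18.

∂_1: C_1 → C_0 is given by ∂[p,q] = [q] − [p]. For instance
  ∂[v_0,v_7] = [v_7] − [v_0].
This gives a 9×27 integer matrix of rank 8; reducing to Smith normal form yields diagonal entries (1,1,1,1,1,1,1,1).

∂_2: C_2 → C_1 maps a triangle to the signed sum of its edges. For instance
  ∂[v_1,v_6,v_8] = [v_6,v_8] − [v_1,v_8] + [v_1,v_6],
  ∂[v_0,v_2,v_4] = [v_2,v_4] − [v_0,v_4] + [v_0,v_2].
This gives a 27×18 integer matrix of rank 18; reducing to Smith normal form yields diagonal entries (1,1,1,1,1,1,1,1,1,1,1,1,1,1,1,1,1,2).

Reading off H_k = ker ∂_k / im ∂_{k+1}:

  H_0: rank C_0 − rank ∂_1 = 9 − 8 = 1, and the invariant factors of ∂_1 are all 1, so H_0 ≅ Z.
  H_1: rank ker ∂_1 − rank ∂_2 = (27 − 8) − 18 = 1, and ∂_2 has invariant factor 2 > 1, so H_1 ≅ Z ⊕ Z/2Z.
  H_2: rank ker ∂_2 − rank ∂_3 = (18 − 18) − 0 = 0, and there is no ∂_3, so H_2 ≅ 0.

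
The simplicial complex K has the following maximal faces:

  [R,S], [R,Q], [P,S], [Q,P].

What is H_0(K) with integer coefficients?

H_0 ≅ Z.

K has 4 vertices, 4 edges.
rank ∂_0 = 0, rank ∂_1 = 3 ⇒ b_0 = 4 − 0 − 3 = 1; all invariant factors of ∂_1 are 1 so no torsion. So H_0 = Z.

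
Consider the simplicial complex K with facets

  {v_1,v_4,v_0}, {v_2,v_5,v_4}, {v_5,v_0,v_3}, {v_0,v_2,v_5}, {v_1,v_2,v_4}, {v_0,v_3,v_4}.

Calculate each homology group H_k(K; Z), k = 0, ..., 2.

We work with the vertex ordering v_0 < v_1 < v_2 < v_3 < v_4 < v_5. The simplices of K, each written with vertices in increasing order, are:

  0-simplices (6): [v_0], [v_1], [v_2], [v_3], [v_4], [v_5]
  1-simplices (12): [v_0,v_1], [v_0,v_2], [v_0,v_3], [v_0,v_4], [v_0,v_5], [v_1,v_2], [v_1,v_4], [v_2,v_4], [v_2,v_5], [v_3,v_4], [v_3,v_5], [v_4,v_5]
  2-simplices (6): [v_0,v_1,v_4], [v_0,v_2,v_5], [v_0,v_3,v_4], [v_0,v_3,v_5], [v_1,v_2,v_4], [v_2,v_4,v_5]

so the chain groups are C_0 ≅ Z^6, C_1 ≅ Z^12, C_2 ≅ Z^6.

Boundary ∂_1: C_1 → C_0 maps an edge to its endpoints' difference, ∂[p,q] = q − p.
As a 6×12 matrix over Z this has rank 5, with invariant factors (1,1,1,1,1).

∂_2: C_2 → C_1 maps a triangle to the signed sum of its edges. For instance
  ∂[v_0,v_3,v_4] = [v_3,v_4] − [v_0,v_4] + [v_0,v_3],
  ∂[v_0,v_3,v_5] = [v_3,v_5] − [v_0,v_5] + [v_0,v_3].
This gives a 12×6 integer matrix of rank 6; reducing to Smith normal form yields diagonal entries (1,1,1,1,1,1).

Now H_k = ker ∂_k / im ∂_{k+1}, so:

  H_0: rank C_0 − rank ∂_1 = 6 − 5 = 1, and the invariant factors of ∂_1 are all 1, so H_0 = Z.
  H_1: rank ker ∂_1 − rank ∂_2 = (12 − 5) − 6 = 1, and the invariant factors of ∂_2 are all 1, so H_1 = Z.
  H_2: rank ker ∂_2 − rank ∂_3 = (6 − 6) − 0 = 0, and there is no ∂_3, so H_2 = 0.

H_0 ≅ Z,  H_1 ≅ Z,  H_2 = 0.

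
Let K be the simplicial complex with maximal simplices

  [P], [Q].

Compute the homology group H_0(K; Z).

H_0 = Z^2.

Fix the vertex order P < Q and write every simplex with vertices in increasing order. Then dim K = 0 and the simplices of K are:

  0-simplices (2): P, Q

so the chain groups are C_0 ≅ Z^2.

Reading off H_k = ker ∂_k / im ∂_{k+1}:

  H_0: rank C_0 − rank ∂_1 = 2 − 0 = 2, and there is no ∂_1, so H_0 ≅ Z^2.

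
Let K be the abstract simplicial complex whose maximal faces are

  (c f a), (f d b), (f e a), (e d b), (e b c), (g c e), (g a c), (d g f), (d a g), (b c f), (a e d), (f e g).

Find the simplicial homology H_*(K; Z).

H_0 ≅ Z,  H_1 ≅ Z/2,  H_2 = 0.

Order the vertices as a < b < c < d < e < f < g. Listing each simplex with vertices in this order, K has dimension 2 with simplices:

  0-simplices (7): a, b, c, d, e, f, g
  1-simplices (18): ac, ad, ae, af, ag, bc, bd, be, bf, ce, cf, cg, de, df, dg, ef, eg, fg
  2-simplices (12): acf, acg, ade, adg, aef, bce, bcf, bde, bdf, ceg, dfg, efg

giving chain groups C_0 ≅ Z^7, C_1 ≅ Z^18, C_2 ≅ Z^12.

Boundary ∂_1: C_1 → C_0 is given by ∂[p,q] = [q] − [p]. For instance
  ∂be = e − b.
The 7×18 boundary matrix has rank 6 and Smith normal form diag(1,1,1,1,1,1).

∂_2: C_2 → C_1 sends each 2-simplex [p,q,r] to [q,r] − [p,r] + [p,q]. For instance
  ∂bce = ce − be + bc,
  ∂acf = cf − af + ac.
The 18×12 boundary matrix has rank 12 and Smith normal form diag(1,1,1,1,1,1,1,1,1,1,1,2).

From H_k ≅ ker(∂_k) / im(∂_{k+1}) we obtain:

  H_0: rank C_0 − rank ∂_1 = 7 − 6 = 1, and the invariant factors of ∂_1 are all 1, so H_0 = Z.
  H_1: rank ker ∂_1 − rank ∂_2 = (18 − 6) − 12 = 0, and ∂_2 has invariant factor 2 > 1, so H_1 = Z/2.
  H_2: rank ker ∂_2 − rank ∂_3 = (12 − 12) − 0 = 0, and there is no ∂_3, so H_2 = 0.

As a check, the Euler characteristic is 7 − 18 + 12 = 1, which agrees with 1 − 0 + 0 = 1.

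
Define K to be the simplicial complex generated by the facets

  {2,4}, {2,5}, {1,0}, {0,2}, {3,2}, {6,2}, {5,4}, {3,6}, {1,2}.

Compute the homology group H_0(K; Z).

H_0 ≅ Z.

We work with the vertex ordering 0 < 1 < 2 < 3 < 4 < 5 < 6. The simplices of K, each written with vertices in increasing order, are:

  0-simplices (7): [0], [1], [2], [3], [4], [5], [6]
  1-simplices (9): [0,1], [0,2], [1,2], [2,3], [2,4], [2,5], [2,6], [3,6], [4,5]

giving chain groups C_0 ≅ Z^7, C_1 ≅ Z^9.

Boundary ∂_1: C_1 → C_0 maps an edge to its endpoints' difference, ∂[p,q] = q − p.
The resulting 7×9 matrix has rank 6, and its Smith normal form has invariant factors (1,1,1,1,1,1).

From H_k ≅ ker(∂_k) / im(∂_{k+1}) we obtain:

  H_0: rank C_0 − rank ∂_1 = 7 − 6 = 1, and the invariant factors of ∂_1 are all 1, so H_0 = Z.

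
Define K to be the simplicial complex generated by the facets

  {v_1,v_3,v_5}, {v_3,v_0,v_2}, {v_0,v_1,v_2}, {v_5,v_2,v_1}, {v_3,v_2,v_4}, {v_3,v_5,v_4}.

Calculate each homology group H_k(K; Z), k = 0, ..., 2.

Order the vertices as v_0 < v_1 < v_2 < v_3 < v_4 < v_5. Listing each simplex with vertices in this order, K has dimension 2 with simplices:

  0-simplices (6): [v_0], [v_1], [v_2], [v_3], [v_4], [v_5]
  1-simplices (12): [v_0,v_1], [v_0,v_2], [v_0,v_3], [v_1,v_2], [v_1,v_3], [v_1,v_5], [v_2,v_3], [v_2,v_4], [v_2,v_5], [v_3,v_4], [v_3,v_5], [v_4,v_5]
  2-simplices (6): [v_0,v_1,v_2], [v_0,v_2,v_3], [v_1,v_2,v_5], [v_1,v_3,v_5], [v_2,v_3,v_4], [v_3,v_4,v_5]

so the chain groups are C_0 ≅ Z^6, C_1 ≅ Z^12, C_2 ≅ Z^6.

The boundary map ∂_1: C_1 → C_0 sends each edge [p,q] (with p < q) to q − p. For instance
  ∂[v_2,v_4] = [v_4] − [v_2].
The resulting 6×12 matrix has rank 5, and its Smith normal form has invariant factors (1,1,1,1,1).

∂_2: C_2 → C_1 sends each 2-simplex [p,q,r] to [q,r] − [p,r] + [p,q]. For instance
  ∂[v_0,v_1,v_2] = [v_1,v_2] − [v_0,v_2] + [v_0,v_1],
  ∂[v_1,v_2,v_5] = [v_2,v_5] − [v_1,v_5] + [v_1,v_2].
This gives a 12×6 integer matrix of rank 6; reducing to Smith normal form yields diagonal entries (1,1,1,1,1,1).

From H_k ≅ ker(∂_k) / im(∂_{k+1}) we obtain:

  H_0: rank C_0 − rank ∂_1 = 6 − 5 = 1, and the invariant factors of ∂_1 are all 1, so H_0 = Z.
  H_1: rank ker ∂_1 − rank ∂_2 = (12 − 5) − 6 = 1, and the invariant factors of ∂_2 are all 1, so H_1 = Z.
  H_2: rank ker ∂_2 − rank ∂_3 = (6 − 6) − 0 = 0, and there is no ∂_3, so H_2 = 0.

H_0 ≅ Z,  H_1 ≅ Z,  H_2 = 0.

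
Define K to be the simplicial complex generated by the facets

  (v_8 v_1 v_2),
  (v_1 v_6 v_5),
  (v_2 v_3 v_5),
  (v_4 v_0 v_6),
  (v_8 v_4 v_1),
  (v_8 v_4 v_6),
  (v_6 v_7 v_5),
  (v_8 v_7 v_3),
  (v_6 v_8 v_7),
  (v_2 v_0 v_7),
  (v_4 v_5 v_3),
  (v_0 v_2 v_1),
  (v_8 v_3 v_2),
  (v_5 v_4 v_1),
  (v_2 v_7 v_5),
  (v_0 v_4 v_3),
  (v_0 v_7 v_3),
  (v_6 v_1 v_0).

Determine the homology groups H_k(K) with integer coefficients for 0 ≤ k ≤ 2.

Take the total order v_0 < v_1 < v_2 < v_3 < v_4 < v_5 < v_6 < v_7 < v_8 on the vertex set. Then K (dimension 2) consists of the simplices:

  0-simplices (9): [v_0], [v_1], [v_2], [v_3], [v_4], [v_5], [v_6], [v_7], [v_8]
  1-simplices (27): (27 of them)
  2-simplices (18): (18 of them)

giving chain groups C_0 ≅ Z^9, C_1 ≅ Z^27, C_2 ≅ Z^18.

Boundary ∂_1: C_1 → C_0 is given by ∂[p,q] = [q] − [p].
The 9×27 boundary matrix has rank 8 and Smith normal form diag(1,1,1,1,1,1,1,1).

The boundary map ∂_2: C_2 → C_1 acts by ∂[p,q,r] = [q,r] − [p,r] + [p,q]. For instance
  ∂[v_0,v_4,v_6] = [v_4,v_6] − [v_0,v_6] + [v_0,v_4],
  ∂[v_0,v_3,v_7] = [v_3,v_7] − [v_0,v_7] + [v_0,v_3].
The 27×18 boundary matrix has rank 18 and Smith normal form diag(1,1,1,1,1,1,1,1,1,1,1,1,1,1,1,1,1,2).

Computing H_k = (kernel of ∂_k) / (image of ∂_{k+1}):

  H_0: rank C_0 − rank ∂_1 = 9 − 8 = 1, and the invariant factors of ∂_1 are all 1, so H_0 = Z.
  H_1: rank ker ∂_1 − rank ∂_2 = (27 − 8) − 18 = 1, and ∂_2 has invariant factor 2 > 1, so H_1 = Z ⊕ Z_2.
  H_2: rank ker ∂_2 − rank ∂_3 = (18 − 18) − 0 = 0, and there is no ∂_3, so H_2 = 0.

H_0 = Z,  H_1 = Z ⊕ Z_2,  H_2 = 0.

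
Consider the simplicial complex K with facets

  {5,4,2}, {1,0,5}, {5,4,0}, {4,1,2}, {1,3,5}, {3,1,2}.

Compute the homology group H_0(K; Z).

Fix the vertex order 0 < 1 < 2 < 3 < 4 < 5 and write every simplex with vertices in increasing order. Then dim K = 2 and the simplices of K are:

  0-simplices (6): [0], [1], [2], [3], [4], [5]
  1-simplices (12): [0,1], [0,4], [0,5], [1,2], [1,3], [1,4], [1,5], [2,3], [2,4], [2,5], [3,5], [4,5]
  2-simplices (6): [0,1,5], [0,4,5], [1,2,3], [1,2,4], [1,3,5], [2,4,5]

Hence C_0 ≅ Z^6, C_1 ≅ Z^12, C_2 ≅ Z^6.

The boundary map ∂_1: C_1 → C_0 is given by ∂[p,q] = [q] − [p]. For instance
  ∂[0,4] = [4] − [0].
As a 6×12 matrix over Z this has rank 5, with invariant factors (1,1,1,1,1).

∂_2: C_2 → C_1 maps a triangle to the signed sum of its edges. For instance
  ∂[1,2,3] = [2,3] − [1,3] + [1,2],
  ∂[2,4,5] = [4,5] − [2,5] + [2,4].
The 12×6 boundary matrix has rank 6 and Smith normal form diag(1,1,1,1,1,1).

Now H_k = ker ∂_k / im ∂_{k+1}, so:

  H_0: rank C_0 − rank ∂_1 = 6 − 5 = 1, and the invariant factors of ∂_1 are all 1, so H_0 ≅ Z.

(K is a triangulation of the cylinder S^1 x I.)

H_0 ≅ Z.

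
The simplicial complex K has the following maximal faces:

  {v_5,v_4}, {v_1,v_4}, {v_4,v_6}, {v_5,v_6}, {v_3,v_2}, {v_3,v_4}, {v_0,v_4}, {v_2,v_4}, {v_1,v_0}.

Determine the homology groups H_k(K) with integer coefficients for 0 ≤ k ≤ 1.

We work with the vertex ordering v_0 < v_1 < v_2 < v_3 < v_4 < v_5 < v_6. The simplices of K, each written with vertices in increasing order, are:

  0-simplices (7): [v_0], [v_1], [v_2], [v_3], [v_4], [v_5], [v_6]
  1-simplices (9): [v_0,v_1], [v_0,v_4], [v_1,v_4], [v_2,v_3], [v_2,v_4], [v_3,v_4], [v_4,v_5], [v_4,v_6], [v_5,v_6]

so the chain groups are C_0 ≅ Z^7, C_1 ≅ Z^9.

Boundary ∂_1: C_1 → C_0 maps an edge to its endpoints' difference, ∂[p,q] = q − p. For instance
  ∂[v_5,v_6] = [v_6] − [v_5].
The resulting 7×9 matrix has rank 6, and its Smith normal form has invariant factors (1,1,1,1,1,1).

Now H_k = ker ∂_k / im ∂_{k+1}, so:

  H_0: rank C_0 − rank ∂_1 = 7 − 6 = 1, and the invariant factors of ∂_1 are all 1, so H_0 = Z.
  H_1: rank ker ∂_1 − rank ∂_2 = (9 − 6) − 0 = 3, and there is no ∂_2, so H_1 = Z^3.

(K is a triangulation of a wedge of 3 circles.)

H_0 = Z,  H_1 = Z^3.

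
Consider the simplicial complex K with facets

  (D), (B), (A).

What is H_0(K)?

Fix the vertex order A < B < D and write every simplex with vertices in increasing order. Then dim K = 0 and the simplices of K are:

  0-simplices (3): A, B, D

Hence C_0 ≅ Z^3.

Computing H_k = (kernel of ∂_k) / (image of ∂_{k+1}):

  H_0: rank C_0 − rank ∂_1 = 3 − 0 = 3, and there is no ∂_1, so H_0 = Z^3.

H_0 ≅ Z^3.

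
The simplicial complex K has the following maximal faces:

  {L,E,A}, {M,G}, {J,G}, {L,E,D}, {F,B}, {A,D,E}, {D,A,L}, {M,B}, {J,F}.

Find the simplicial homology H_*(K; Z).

H_0 ≅ Z^2,  H_1 ≅ Z,  H_2 ≅ Z.

Fix the vertex order A < B < D < E < F < G < J < L < M and write every simplex with vertices in increasing order. Then dim K = 2 and the simplices of K are:

  0-simplices (9): A, B, D, E, F, G, J, L, M
  1-simplices (11): AD, AE, AL, BF, BM, DE, DL, EL, FJ, GJ, GM
  2-simplices (4): ADE, ADL, AEL, DEL

Hence C_0 ≅ Z^9, C_1 ≅ Z^11, C_2 ≅ Z^4.

Boundary ∂_1: C_1 → C_0 maps an edge to its endpoints' difference, ∂[p,q] = q − p. For instance
  ∂BF = F − B.
This gives a 9×11 integer matrix of rank 7; reducing to Smith normal form yields diagonal entries (1,1,1,1,1,1,1).

The boundary map ∂_2: C_2 → C_1 sends each 2-simplex [p,q,r] to [q,r] − [p,r] + [p,q]. For instance
  ∂AEL = EL − AL + AE,
  ∂ADL = DL − AL + AD.
The 11×4 boundary matrix has rank 3 and Smith normal form diag(1,1,1).

Computing H_k = (kernel of ∂_k) / (image of ∂_{k+1}):

  H_0: rank C_0 − rank ∂_1 = 9 − 7 = 2, and the invariant factors of ∂_1 are all 1, so H_0 ≅ Z^2.
  H_1: rank ker ∂_1 − rank ∂_2 = (11 − 7) − 3 = 1, and the invariant factors of ∂_2 are all 1, so H_1 ≅ Z.
  H_2: rank ker ∂_2 − rank ∂_3 = (4 − 3) − 0 = 1, and there is no ∂_3, so H_2 ≅ Z.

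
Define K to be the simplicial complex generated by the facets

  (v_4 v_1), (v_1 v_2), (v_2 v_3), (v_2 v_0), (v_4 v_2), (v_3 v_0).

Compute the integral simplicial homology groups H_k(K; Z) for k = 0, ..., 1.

H_0 ≅ Z,  H_1 ≅ Z^2.

We work with the vertex ordering v_0 < v_1 < v_2 < v_3 < v_4. The simplices of K, each written with vertices in increasing order, are:

  0-simplices (5): [v_0], [v_1], [v_2], [v_3], [v_4]
  1-simplices (6): [v_0,v_2], [v_0,v_3], [v_1,v_2], [v_1,v_4], [v_2,v_3], [v_2,v_4]

Hence C_0 ≅ Z^5, C_1 ≅ Z^6.

∂_1: C_1 → C_0 maps an edge to its endpoints' difference, ∂[p,q] = q − p. For instance
  ∂[v_1,v_2] = [v_2] − [v_1].
As a 5×6 matrix over Z this has rank 4, with invariant factors (1,1,1,1).

Reading off H_k = ker ∂_k / im ∂_{k+1}:

  H_0: rank C_0 − rank ∂_1 = 5 − 4 = 1, and the invariant factors of ∂_1 are all 1, so H_0 = Z.
  H_1: rank ker ∂_1 − rank ∂_2 = (6 − 4) − 0 = 2, and there is no ∂_2, so H_1 = Z^2.

As a check, the Euler characteristic is 5 − 6 = -1, which agrees with 1 − 2 = -1.
(K is a triangulation of a wedge of 2 circles.)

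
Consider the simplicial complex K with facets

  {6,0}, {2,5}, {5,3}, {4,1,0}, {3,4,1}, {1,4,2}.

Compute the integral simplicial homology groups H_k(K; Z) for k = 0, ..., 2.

H_0 = Z,  H_1 = Z,  H_2 = 0.

Order the vertices as 0 < 1 < 2 < 3 < 4 < 5 < 6. Listing each simplex with vertices in this order, K has dimension 2 with simplices:

  0-simplices (7): [0], [1], [2], [3], [4], [5], [6]
  1-simplices (10): [0,1], [0,4], [0,6], [1,2], [1,3], [1,4], [2,4], [2,5], [3,4], [3,5]
  2-simplices (3): [0,1,4], [1,2,4], [1,3,4]

so the chain groups are C_0 ≅ Z^7, C_1 ≅ Z^10, C_2 ≅ Z^3.

Boundary ∂_1: C_1 → C_0 maps an edge to its endpoints' difference, ∂[p,q] = q − p. For instance
  ∂[1,3] = [3] − [1].
The resulting 7×10 matrix has rank 6, and its Smith normal form has invariant factors (1,1,1,1,1,1).

Boundary ∂_2: C_2 → C_1 maps a triangle to the signed sum of its edges. For instance
  ∂[1,2,4] = [2,4] − [1,4] + [1,2],
  ∂[0,1,4] = [1,4] − [0,4] + [0,1].
The resulting 10×3 matrix has rank 3, and its Smith normal form has invariant factors (1,1,1).

From H_k ≅ ker(∂_k) / im(∂_{k+1}) we obtain:

  H_0: rank C_0 − rank ∂_1 = 7 − 6 = 1, and the invariant factors of ∂_1 are all 1, so H_0 = Z.
  H_1: rank ker ∂_1 − rank ∂_2 = (10 − 6) − 3 = 1, and the invariant factors of ∂_2 are all 1, so H_1 = Z.
  H_2: rank ker ∂_2 − rank ∂_3 = (3 − 3) − 0 = 0, and there is no ∂_3, so H_2 = 0.

As a check, the Euler characteristic is 7 − 10 + 3 = 0, which agrees with 1 − 1 + 0 = 0.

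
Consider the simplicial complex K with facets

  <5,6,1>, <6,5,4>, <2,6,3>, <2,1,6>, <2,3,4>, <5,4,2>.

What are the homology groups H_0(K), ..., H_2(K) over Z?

Order the vertices as 1 < 2 < 3 < 4 < 5 < 6. Listing each simplex with vertices in this order, K has dimension 2 with simplices:

  0-simplices (6): [1], [2], [3], [4], [5], [6]
  1-simplices (12): [1,2], [1,5], [1,6], [2,3], [2,4], [2,5], [2,6], [3,4], [3,6], [4,5], [4,6], [5,6]
  2-simplices (6): [1,2,6], [1,5,6], [2,3,4], [2,3,6], [2,4,5], [4,5,6]

so the chain groups are C_0 ≅ Z^6, C_1 ≅ Z^12, C_2 ≅ Z^6.

The boundary map ∂_1: C_1 → C_0 sends each edge [p,q] (with p < q) to q − p. For instance
  ∂[4,6] = [6] − [4].
The resulting 6×12 matrix has rank 5, and its Smith normal form has invariant factors (1,1,1,1,1).

Boundary ∂_2: C_2 → C_1 sends each 2-simplex [p,q,r] to [q,r] − [p,r] + [p,q]. For instance
  ∂[2,3,6] = [3,6] − [2,6] + [2,3],
  ∂[1,2,6] = [2,6] − [1,6] + [1,2].
This gives a 12×6 integer matrix of rank 6; reducing to Smith normal form yields diagonal entries (1,1,1,1,1,1).

Reading off H_k = ker ∂_k / im ∂_{k+1}:

  H_0: rank C_0 − rank ∂_1 = 6 − 5 = 1, and the invariant factors of ∂_1 are all 1, so H_0 = Z.
  H_1: rank ker ∂_1 − rank ∂_2 = (12 − 5) − 6 = 1, and the invariant factors of ∂_2 are all 1, so H_1 = Z.
  H_2: rank ker ∂_2 − rank ∂_3 = (6 − 6) − 0 = 0, and there is no ∂_3, so H_2 = 0.

H_0 = Z,  H_1 = Z,  H_2 = 0.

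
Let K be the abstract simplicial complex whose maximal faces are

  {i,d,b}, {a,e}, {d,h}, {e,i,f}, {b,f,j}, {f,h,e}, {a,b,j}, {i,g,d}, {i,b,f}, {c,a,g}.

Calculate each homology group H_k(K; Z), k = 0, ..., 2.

Order the vertices as a < b < c < d < e < f < g < h < i < j. Listing each simplex with vertices in this order, K has dimension 2 with simplices:

  0-simplices (10): a, b, c, d, e, f, g, h, i, j
  1-simplices (20): ab, ac, ae, ag, aj, bd, bf, bi, bj, cg, dg, dh, di, ef, eh, ei, fh, fi, fj, gi
  2-simplices (8): abj, acg, bdi, bfi, bfj, dgi, efh, efi

Hence C_0 ≅ Z^10, C_1 ≅ Z^20, C_2 ≅ Z^8.

The boundary map ∂_1: C_1 → C_0 is given by ∂[p,q] = [q] − [p].
As a 10×20 matrix over Z this has rank 9, with invariant factors (1,1,1,1,1,1,1,1,1).

The boundary map ∂_2: C_2 → C_1 maps a triangle to the signed sum of its edges. For instance
  ∂bdi = di − bi + bd,
  ∂bfj = fj − bj + bf.
This gives a 20×8 integer matrix of rank 8; reducing to Smith normal form yields diagonal entries (1,1,1,1,1,1,1,1).

Reading off H_k = ker ∂_k / im ∂_{k+1}:

  H_0: rank C_0 − rank ∂_1 = 10 − 9 = 1, and the invariant factors of ∂_1 are all 1, so H_0 = Z.
  H_1: rank ker ∂_1 − rank ∂_2 = (20 − 9) − 8 = 3, and the invariant factors of ∂_2 are all 1, so H_1 = Z^3.
  H_2: rank ker ∂_2 − rank ∂_3 = (8 − 8) − 0 = 0, and there is no ∂_3, so H_2 = 0.

H_0 = Z,  H_1 = Z^3,  H_2 = 0.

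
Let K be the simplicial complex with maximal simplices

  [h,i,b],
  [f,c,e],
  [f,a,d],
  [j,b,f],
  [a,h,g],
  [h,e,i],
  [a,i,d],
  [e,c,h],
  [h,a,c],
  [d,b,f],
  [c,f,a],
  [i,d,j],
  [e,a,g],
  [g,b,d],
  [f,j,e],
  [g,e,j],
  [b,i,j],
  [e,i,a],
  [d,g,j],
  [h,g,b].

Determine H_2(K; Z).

K has 10 vertices, 30 edges, 20 triangles.
rank ∂_2 = 20, rank ∂_3 = 0 ⇒ b_2 = 20 − 20 − 0 = 0. So H_2 = 0.

H_2 = 0.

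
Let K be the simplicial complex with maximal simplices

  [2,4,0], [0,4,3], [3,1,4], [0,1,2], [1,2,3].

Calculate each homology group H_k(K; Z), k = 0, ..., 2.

H_0 = Z,  H_1 = Z,  H_2 = 0.

K has 5 vertices, 10 edges, 5 triangles.
rank ∂_0 = 0, rank ∂_1 = 4 ⇒ b_0 = 5 − 0 − 4 = 1; all invariant factors of ∂_1 are 1 so no torsion. So H_0 ≅ Z.
rank ∂_1 = 4, rank ∂_2 = 5 ⇒ b_1 = 10 − 4 − 5 = 1; all invariant factors of ∂_2 are 1 so no torsion. So H_1 ≅ Z.
rank ∂_2 = 5, rank ∂_3 = 0 ⇒ b_2 = 5 − 5 − 0 = 0. So H_2 ≅ 0.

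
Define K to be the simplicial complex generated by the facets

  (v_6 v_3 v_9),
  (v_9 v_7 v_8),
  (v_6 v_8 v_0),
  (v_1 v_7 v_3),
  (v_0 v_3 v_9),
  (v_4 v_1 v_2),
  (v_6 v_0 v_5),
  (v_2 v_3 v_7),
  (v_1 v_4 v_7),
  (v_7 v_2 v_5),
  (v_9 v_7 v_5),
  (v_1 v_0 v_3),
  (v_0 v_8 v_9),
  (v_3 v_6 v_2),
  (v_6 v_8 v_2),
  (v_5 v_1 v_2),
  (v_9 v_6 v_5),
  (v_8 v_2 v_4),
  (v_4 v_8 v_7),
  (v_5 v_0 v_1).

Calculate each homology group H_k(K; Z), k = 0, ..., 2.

H_0 = Z,  H_1 = Z ⊕ Z/2Z,  H_2 = 0.

We work with the vertex ordering v_0 < v_1 < v_2 < v_3 < v_4 < v_5 < v_6 < v_7 < v_8 < v_9. The simplices of K, each written with vertices in increasing order, are:

  0-simplices (10): [v_0], [v_1], [v_2], [v_3], [v_4], [v_5], [v_6], [v_7], [v_8], [v_9]
  1-simplices (30): (30 of them)
  2-simplices (20): (20 of them)

giving chain groups C_0 ≅ Z^10, C_1 ≅ Z^30, C_2 ≅ Z^20.

The boundary map ∂_1: C_1 → C_0 maps an edge to its endpoints' difference, ∂[p,q] = q − p.
The 10×30 boundary matrix has rank 9 and Smith normal form diag(1,1,1,1,1,1,1,1,1).

∂_2: C_2 → C_1 acts by ∂[p,q,r] = [q,r] − [p,r] + [p,q]. For instance
  ∂[v_2,v_3,v_7] = [v_3,v_7] − [v_2,v_7] + [v_2,v_3],
  ∂[v_4,v_7,v_8] = [v_7,v_8] − [v_4,v_8] + [v_4,v_7].
This gives a 30×20 integer matrix of rank 20; reducing to Smith normal form yields diagonal entries (1,1,1,1,1,1,1,1,1,1,1,1,1,1,1,1,1,1,1,2).

Reading off H_k = ker ∂_k / im ∂_{k+1}:

  H_0: rank C_0 − rank ∂_1 = 10 − 9 = 1, and the invariant factors of ∂_1 are all 1, so H_0 = Z.
  H_1: rank ker ∂_1 − rank ∂_2 = (30 − 9) − 20 = 1, and ∂_2 has invariant factor 2 > 1, so H_1 = Z ⊕ Z/2Z.
  H_2: rank ker ∂_2 − rank ∂_3 = (20 − 20) − 0 = 0, and there is no ∂_3, so H_2 = 0.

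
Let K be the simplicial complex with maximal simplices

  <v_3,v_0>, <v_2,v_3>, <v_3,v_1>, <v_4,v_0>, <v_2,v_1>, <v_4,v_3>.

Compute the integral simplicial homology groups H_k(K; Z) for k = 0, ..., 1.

We work with the vertex ordering v_0 < v_1 < v_2 < v_3 < v_4. The simplices of K, each written with vertices in increasing order, are:

  0-simplices (5): [v_0], [v_1], [v_2], [v_3], [v_4]
  1-simplices (6): [v_0,v_3], [v_0,v_4], [v_1,v_2], [v_1,v_3], [v_2,v_3], [v_3,v_4]

giving chain groups C_0 ≅ Z^5, C_1 ≅ Z^6.

∂_1: C_1 → C_0 sends each edge [p,q] (with p < q) to q − p. For instance
  ∂[v_0,v_4] = [v_4] − [v_0].
The resulting 5×6 matrix has rank 4, and its Smith normal form has invariant factors (1,1,1,1).

From H_k ≅ ker(∂_k) / im(∂_{k+1}) we obtain:

  H_0: rank C_0 − rank ∂_1 = 5 − 4 = 1, and the invariant factors of ∂_1 are all 1, so H_0 = Z.
  H_1: rank ker ∂_1 − rank ∂_2 = (6 − 4) − 0 = 2, and there is no ∂_2, so H_1 = Z^2.

As a check, the Euler characteristic is 5 − 6 = -1, which agrees with 1 − 2 = -1.

H_0 ≅ Z,  H_1 ≅ Z^2.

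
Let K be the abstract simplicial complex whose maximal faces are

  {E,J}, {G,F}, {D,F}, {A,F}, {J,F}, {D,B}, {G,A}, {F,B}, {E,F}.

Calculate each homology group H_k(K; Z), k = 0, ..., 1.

K has 7 vertices, 9 edges.
rank ∂_0 = 0, rank ∂_1 = 6 ⇒ b_0 = 7 − 0 − 6 = 1; all invariant factors of ∂_1 are 1 so no torsion. So H_0 = Z.
rank ∂_1 = 6, rank ∂_2 = 0 ⇒ b_1 = 9 − 6 − 0 = 3. So H_1 = Z^3.

H_0 ≅ Z,  H_1 ≅ Z^3.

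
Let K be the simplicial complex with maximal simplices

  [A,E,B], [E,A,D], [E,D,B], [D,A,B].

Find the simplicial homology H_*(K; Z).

H_0 ≅ Z,  H_1 = 0,  H_2 ≅ Z.

Order the vertices as A < B < D < E. Listing each simplex with vertices in this order, K has dimension 2 with simplices:

  0-simplices (4): A, B, D, E
  1-simplices (6): AB, AD, AE, BD, BE, DE
  2-simplices (4): ABD, ABE, ADE, BDE

giving chain groups C_0 ≅ Z^4, C_1 ≅ Z^6, C_2 ≅ Z^4.

Boundary ∂_1: C_1 → C_0 sends each edge [p,q] (with p < q) to q − p.
As a 4×6 matrix over Z this has rank 3, with invariant factors (1,1,1).

The boundary map ∂_2: C_2 → C_1 acts by ∂[p,q,r] = [q,r] − [p,r] + [p,q]. For instance
  ∂ABD = BD − AD + AB,
  ∂ADE = DE − AE + AD.
The resulting 6×4 matrix has rank 3, and its Smith normal form has invariant factors (1,1,1).

Now H_k = ker ∂_k / im ∂_{k+1}, so:

  H_0: rank C_0 − rank ∂_1 = 4 − 3 = 1, and the invariant factors of ∂_1 are all 1, so H_0 = Z.
  H_1: rank ker ∂_1 − rank ∂_2 = (6 − 3) − 3 = 0, and the invariant factors of ∂_2 are all 1, so H_1 = 0.
  H_2: rank ker ∂_2 − rank ∂_3 = (4 − 3) − 0 = 1, and there is no ∂_3, so H_2 = Z.

As a check, the Euler characteristic is 4 − 6 + 4 = 2, which agrees with 1 − 0 + 1 = 2.
(K is a triangulation of the 2-sphere S^2.)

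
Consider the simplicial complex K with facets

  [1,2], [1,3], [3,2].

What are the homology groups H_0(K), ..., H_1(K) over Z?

Order the vertices as 1 < 2 < 3. Listing each simplex with vertices in this order, K has dimension 1 with simplices:

  0-simplices (3): [1], [2], [3]
  1-simplices (3): [1,2], [1,3], [2,3]

giving chain groups C_0 ≅ Z^3, C_1 ≅ Z^3.

Boundary ∂_1: C_1 → C_0 sends each edge [p,q] (with p < q) to q − p.
The 3×3 boundary matrix has rank 2 and Smith normal form diag(1,1).

Computing H_k = (kernel of ∂_k) / (image of ∂_{k+1}):

  H_0: rank C_0 − rank ∂_1 = 3 − 2 = 1, and the invariant factors of ∂_1 are all 1, so H_0 ≅ Z.
  H_1: rank ker ∂_1 − rank ∂_2 = (3 − 2) − 0 = 1, and there is no ∂_2, so H_1 ≅ Z.

H_0 = Z,  H_1 = Z.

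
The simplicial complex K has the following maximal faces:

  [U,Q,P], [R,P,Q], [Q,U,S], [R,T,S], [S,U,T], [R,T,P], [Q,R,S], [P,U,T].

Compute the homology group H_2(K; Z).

K has 6 vertices, 12 edges, 8 triangles.
rank ∂_2 = 7, rank ∂_3 = 0 ⇒ b_2 = 8 − 7 − 0 = 1. So H_2 ≅ Z.

H_2 ≅ Z.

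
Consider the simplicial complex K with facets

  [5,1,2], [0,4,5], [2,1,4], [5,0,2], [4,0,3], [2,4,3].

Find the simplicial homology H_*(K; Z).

Order the vertices as 0 < 1 < 2 < 3 < 4 < 5. Listing each simplex with vertices in this order, K has dimension 2 with simplices:

  0-simplices (6): [0], [1], [2], [3], [4], [5]
  1-simplices (12): [0,2], [0,3], [0,4], [0,5], [1,2], [1,4], [1,5], [2,3], [2,4], [2,5], [3,4], [4,5]
  2-simplices (6): [0,2,5], [0,3,4], [0,4,5], [1,2,4], [1,2,5], [2,3,4]

giving chain groups C_0 ≅ Z^6, C_1 ≅ Z^12, C_2 ≅ Z^6.

Boundary ∂_1: C_1 → C_0 sends each edge [p,q] (with p < q) to q − p.
As a 6×12 matrix over Z this has rank 5, with invariant factors (1,1,1,1,1).

Boundary ∂_2: C_2 → C_1 sends each 2-simplex [p,q,r] to [q,r] − [p,r] + [p,q]. For instance
  ∂[0,4,5] = [4,5] − [0,5] + [0,4],
  ∂[1,2,5] = [2,5] − [1,5] + [1,2].
As a 12×6 matrix over Z this has rank 6, with invariant factors (1,1,1,1,1,1).

Reading off H_k = ker ∂_k / im ∂_{k+1}:

  H_0: rank C_0 − rank ∂_1 = 6 − 5 = 1, and the invariant factors of ∂_1 are all 1, so H_0 ≅ Z.
  H_1: rank ker ∂_1 − rank ∂_2 = (12 − 5) − 6 = 1, and the invariant factors of ∂_2 are all 1, so H_1 ≅ Z.
  H_2: rank ker ∂_2 − rank ∂_3 = (6 − 6) − 0 = 0, and there is no ∂_3, so H_2 ≅ 0.

(K is a triangulation of the cylinder S^1 x I.)

H_0 ≅ Z,  H_1 ≅ Z,  H_2 = 0.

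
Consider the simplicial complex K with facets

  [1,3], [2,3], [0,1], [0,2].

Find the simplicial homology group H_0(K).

H_0 ≅ Z.

We work with the vertex ordering 0 < 1 < 2 < 3. The simplices of K, each written with vertices in increasing order, are:

  0-simplices (4): [0], [1], [2], [3]
  1-simplices (4): [0,1], [0,2], [1,3], [2,3]

Hence C_0 ≅ Z^4, C_1 ≅ Z^4.

∂_1: C_1 → C_0 is given by ∂[p,q] = [q] − [p].
This gives a 4×4 integer matrix of rank 3; reducing to Smith normal form yields diagonal entries (1,1,1).

Reading off H_k = ker ∂_k / im ∂_{k+1}:

  H_0: rank C_0 − rank ∂_1 = 4 − 3 = 1, and the invariant factors of ∂_1 are all 1, so H_0 ≅ Z.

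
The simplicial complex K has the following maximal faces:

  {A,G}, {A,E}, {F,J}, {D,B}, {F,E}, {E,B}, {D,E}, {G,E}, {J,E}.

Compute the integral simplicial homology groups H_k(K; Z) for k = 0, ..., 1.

H_0 ≅ Z,  H_1 ≅ Z^3.

Take the total order A < B < D < E < F < G < J on the vertex set. Then K (dimension 1) consists of the simplices:

  0-simplices (7): A, B, D, E, F, G, J
  1-simplices (9): AE, AG, BD, BE, DE, EF, EG, EJ, FJ

giving chain groups C_0 ≅ Z^7, C_1 ≅ Z^9.

The boundary map ∂_1: C_1 → C_0 maps an edge to its endpoints' difference, ∂[p,q] = q − p.
The resulting 7×9 matrix has rank 6, and its Smith normal form has invariant factors (1,1,1,1,1,1).

From H_k ≅ ker(∂_k) / im(∂_{k+1}) we obtain:

  H_0: rank C_0 − rank ∂_1 = 7 − 6 = 1, and the invariant factors of ∂_1 are all 1, so H_0 ≅ Z.
  H_1: rank ker ∂_1 − rank ∂_2 = (9 − 6) − 0 = 3, and there is no ∂_2, so H_1 ≅ Z^3.

(K is a triangulation of a wedge of 3 circles.)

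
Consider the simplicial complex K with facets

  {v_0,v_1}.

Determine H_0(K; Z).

Order the vertices as v_0 < v_1. Listing each simplex with vertices in this order, K has dimension 1 with simplices:

  0-simplices (2): [v_0], [v_1]
  1-simplices (1): [v_0,v_1]

giving chain groups C_0 ≅ Z^2, C_1 ≅ Z^1.

The boundary map ∂_1: C_1 → C_0 sends each edge [p,q] (with p < q) to q − p. For instance
  ∂[v_0,v_1] = [v_1] − [v_0].
This gives a 2×1 integer matrix of rank 1; reducing to Smith normal form yields diagonal entries (1).

Reading off H_k = ker ∂_k / im ∂_{k+1}:

  H_0: rank C_0 − rank ∂_1 = 2 − 1 = 1, and the invariant factors of ∂_1 are all 1, so H_0 ≅ Z.

H_0 ≅ Z.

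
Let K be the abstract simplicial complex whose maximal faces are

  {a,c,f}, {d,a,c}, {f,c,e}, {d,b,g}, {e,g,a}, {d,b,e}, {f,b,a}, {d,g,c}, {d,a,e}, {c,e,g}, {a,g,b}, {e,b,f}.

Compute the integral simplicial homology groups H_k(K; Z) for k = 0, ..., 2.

H_0 ≅ Z,  H_1 ≅ Z/2,  H_2 = 0.

Take the total order a < b < c < d < e < f < g on the vertex set. Then K (dimension 2) consists of the simplices:

  0-simplices (7): a, b, c, d, e, f, g
  1-simplices (18): ab, ac, ad, ae, af, ag, bd, be, bf, bg, cd, ce, cf, cg, de, dg, ef, eg
  2-simplices (12): abf, abg, acd, acf, ade, aeg, bde, bdg, bef, cdg, cef, ceg

so the chain groups are C_0 ≅ Z^7, C_1 ≅ Z^18, C_2 ≅ Z^12.

Boundary ∂_1: C_1 → C_0 maps an edge to its endpoints' difference, ∂[p,q] = q − p. For instance
  ∂dg = g − d.
This gives a 7×18 integer matrix of rank 6; reducing to Smith normal form yields diagonal entries (1,1,1,1,1,1).

∂_2: C_2 → C_1 maps a triangle to the signed sum of its edges. For instance
  ∂ceg = eg − cg + ce,
  ∂cdg = dg − cg + cd.
This gives a 18×12 integer matrix of rank 12; reducing to Smith normal form yields diagonal entries (1,1,1,1,1,1,1,1,1,1,1,2).

From H_k ≅ ker(∂_k) / im(∂_{k+1}) we obtain:

  H_0: rank C_0 − rank ∂_1 = 7 − 6 = 1, and the invariant factors of ∂_1 are all 1, so H_0 ≅ Z.
  H_1: rank ker ∂_1 − rank ∂_2 = (18 − 6) − 12 = 0, and ∂_2 has invariant factor 2 > 1, so H_1 ≅ Z/2.
  H_2: rank ker ∂_2 − rank ∂_3 = (12 − 12) − 0 = 0, and there is no ∂_3, so H_2 ≅ 0.

As a check, the Euler characteristic is 7 − 18 + 12 = 1, which agrees with 1 − 0 + 0 = 1.
(K is a triangulation of the real projective plane RP^2.)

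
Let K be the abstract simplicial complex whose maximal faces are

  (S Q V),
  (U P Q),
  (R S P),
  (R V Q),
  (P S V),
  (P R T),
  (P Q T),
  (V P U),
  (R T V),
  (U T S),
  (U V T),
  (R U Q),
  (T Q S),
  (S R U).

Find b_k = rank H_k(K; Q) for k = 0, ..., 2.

b_0 = 1, b_1 = 2, b_2 = 1.

K has 7 vertices, 21 edges, 14 triangles.
rank ∂_0 = 0, rank ∂_1 = 6 ⇒ b_0 = 7 − 0 − 6 = 1; all invariant factors of ∂_1 are 1 so no torsion. So H_0 ≅ Z.
rank ∂_1 = 6, rank ∂_2 = 13 ⇒ b_1 = 21 − 6 − 13 = 2; all invariant factors of ∂_2 are 1 so no torsion. So H_1 ≅ Z^2.
rank ∂_2 = 13, rank ∂_3 = 0 ⇒ b_2 = 14 − 13 − 0 = 1. So H_2 ≅ Z.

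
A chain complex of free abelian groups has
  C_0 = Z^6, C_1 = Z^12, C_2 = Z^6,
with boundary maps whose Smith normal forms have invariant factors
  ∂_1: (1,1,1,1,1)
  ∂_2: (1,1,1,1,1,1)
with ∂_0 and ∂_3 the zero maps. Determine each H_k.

H_0: b_0 = 6 − 0 − 5 = 1; torsion from ∂_1 factors > 1: none. So H_0 = Z.
H_1: b_1 = 12 − 5 − 6 = 1; torsion from ∂_2 factors > 1: none. So H_1 = Z.
H_2: b_2 = 6 − 6 − 0 = 0; torsion from ∂_3 factors > 1: none. So H_2 = 0.

H_0 = Z,  H_1 = Z,  H_2 = 0.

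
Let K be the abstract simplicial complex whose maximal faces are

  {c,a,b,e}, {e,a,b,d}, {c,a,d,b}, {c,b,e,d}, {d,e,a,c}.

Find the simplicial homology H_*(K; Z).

Order the vertices as a < b < c < d < e. Listing each simplex with vertices in this order, K has dimension 3 with simplices:

  0-simplices (5): a, b, c, d, e
  1-simplices (10): ab, ac, ad, ae, bc, bd, be, cd, ce, de
  2-simplices (10): abc, abd, abe, acd, ace, ade, bcd, bce, bde, cde
  3-simplices (5): abcd, abce, abde, acde, bcde

giving chain groups C_0 ≅ Z^5, C_1 ≅ Z^10, C_2 ≅ Z^10, C_3 ≅ Z^5.

∂_1: C_1 → C_0 sends each edge [p,q] (with p < q) to q − p. For instance
  ∂cd = d − c.
The resulting 5×10 matrix has rank 4, and its Smith normal form has invariant factors (1,1,1,1).

∂_2: C_2 → C_1 maps a triangle to the signed sum of its edges. For instance
  ∂abc = bc − ac + ab,
  ∂abe = be − ae + ab.
The 10×10 boundary matrix has rank 6 and Smith normal form diag(1,1,1,1,1,1).

∂_3: C_3 → C_2 sends each 3-simplex σ to the alternating sum Σ_i (−1)^i (σ with its i-th vertex removed). For instance
  ∂acde = cde − ade + ace − acd,
  ∂abcd = bcd − acd + abd − abc.
The 10×5 boundary matrix has rank 4 and Smith normal form diag(1,1,1,1).

From H_k ≅ ker(∂_k) / im(∂_{k+1}) we obtain:

  H_0: rank C_0 − rank ∂_1 = 5 − 4 = 1, and the invariant factors of ∂_1 are all 1, so H_0 = Z.
  H_1: rank ker ∂_1 − rank ∂_2 = (10 − 4) − 6 = 0, and the invariant factors of ∂_2 are all 1, so H_1 = 0.
  H_2: rank ker ∂_2 − rank ∂_3 = (10 − 6) − 4 = 0, and the invariant factors of ∂_3 are all 1, so H_2 = 0.
  H_3: rank ker ∂_3 − rank ∂_4 = (5 − 4) − 0 = 1, and there is no ∂_4, so H_3 = Z.

As a check, the Euler characteristic is 5 − 10 + 10 − 5 = 0, which agrees with 1 − 0 + 0 − 1 = 0.

H_0 ≅ Z,  H_1 = 0,  H_2 = 0,  H_3 ≅ Z.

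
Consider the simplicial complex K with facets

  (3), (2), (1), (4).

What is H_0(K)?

H_0 ≅ Z^4.

Take the total order 1 < 2 < 3 < 4 on the vertex set. Then K (dimension 0) consists of the simplices:

  0-simplices (4): [1], [2], [3], [4]

Hence C_0 ≅ Z^4.

Now H_k = ker ∂_k / im ∂_{k+1}, so:

  H_0: rank C_0 − rank ∂_1 = 4 − 0 = 4, and there is no ∂_1, so H_0 = Z^4.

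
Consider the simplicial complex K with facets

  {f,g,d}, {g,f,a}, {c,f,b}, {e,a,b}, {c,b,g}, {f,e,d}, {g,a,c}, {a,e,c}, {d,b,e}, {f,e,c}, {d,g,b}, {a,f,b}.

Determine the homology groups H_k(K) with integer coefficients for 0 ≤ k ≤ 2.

K has 7 vertices, 18 edges, 12 triangles.
rank ∂_0 = 0, rank ∂_1 = 6 ⇒ b_0 = 7 − 0 − 6 = 1; all invariant factors of ∂_1 are 1 so no torsion. So H_0 ≅ Z.
rank ∂_1 = 6, rank ∂_2 = 12 ⇒ b_1 = 18 − 6 − 12 = 0; ∂_2 has invariant factor(s) [2] giving torsion. So H_1 ≅ Z_2.
rank ∂_2 = 12, rank ∂_3 = 0 ⇒ b_2 = 12 − 12 − 0 = 0. So H_2 ≅ 0.

H_0 ≅ Z,  H_1 ≅ Z_2,  H_2 = 0.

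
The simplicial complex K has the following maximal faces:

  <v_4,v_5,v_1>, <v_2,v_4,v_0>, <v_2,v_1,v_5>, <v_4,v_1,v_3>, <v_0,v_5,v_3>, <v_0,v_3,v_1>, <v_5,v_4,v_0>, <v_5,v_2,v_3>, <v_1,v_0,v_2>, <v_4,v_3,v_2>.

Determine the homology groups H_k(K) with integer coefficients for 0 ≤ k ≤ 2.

Order the vertices as v_0 < v_1 < v_2 < v_3 < v_4 < v_5. Listing each simplex with vertices in this order, K has dimension 2 with simplices:

  0-simplices (6): [v_0], [v_1], [v_2], [v_3], [v_4], [v_5]
  1-simplices (15): (15 of them)
  2-simplices (10): [v_0,v_1,v_2], [v_0,v_1,v_3], [v_0,v_2,v_4], [v_0,v_3,v_5], [v_0,v_4,v_5], [v_1,v_2,v_5], [v_1,v_3,v_4], [v_1,v_4,v_5], [v_2,v_3,v_4], [v_2,v_3,v_5]

so the chain groups are C_0 ≅ Z^6, C_1 ≅ Z^15, C_2 ≅ Z^10.

The boundary map ∂_1: C_1 → C_0 maps an edge to its endpoints' difference, ∂[p,q] = q − p. For instance
  ∂[v_3,v_5] = [v_5] − [v_3].
The 6×15 boundary matrix has rank 5 and Smith normal form diag(1,1,1,1,1).

Boundary ∂_2: C_2 → C_1 acts by ∂[p,q,r] = [q,r] − [p,r] + [p,q]. For instance
  ∂[v_1,v_4,v_5] = [v_4,v_5] − [v_1,v_5] + [v_1,v_4],
  ∂[v_0,v_2,v_4] = [v_2,v_4] − [v_0,v_4] + [v_0,v_2].
The 15×10 boundary matrix has rank 10 and Smith normal form diag(1,1,1,1,1,1,1,1,1,2).

Computing H_k = (kernel of ∂_k) / (image of ∂_{k+1}):

  H_0: rank C_0 − rank ∂_1 = 6 − 5 = 1, and the invariant factors of ∂_1 are all 1, so H_0 ≅ Z.
  H_1: rank ker ∂_1 − rank ∂_2 = (15 − 5) − 10 = 0, and ∂_2 has invariant factor 2 > 1, so H_1 ≅ Z_2.
  H_2: rank ker ∂_2 − rank ∂_3 = (10 − 10) − 0 = 0, and there is no ∂_3, so H_2 ≅ 0.

H_0 ≅ Z,  H_1 ≅ Z_2,  H_2 = 0.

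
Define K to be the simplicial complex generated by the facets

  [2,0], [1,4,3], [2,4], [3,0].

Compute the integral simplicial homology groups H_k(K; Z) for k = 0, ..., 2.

Fix the vertex order 0 < 1 < 2 < 3 < 4 and write every simplex with vertices in increasing order. Then dim K = 2 and the simplices of K are:

  0-simplices (5): [0], [1], [2], [3], [4]
  1-simplices (6): [0,2], [0,3], [1,3], [1,4], [2,4], [3,4]
  2-simplices (1): [1,3,4]

giving chain groups C_0 ≅ Z^5, C_1 ≅ Z^6, C_2 ≅ Z^1.

∂_1: C_1 → C_0 maps an edge to its endpoints' difference, ∂[p,q] = q − p. For instance
  ∂[2,4] = [4] − [2].
The 5×6 boundary matrix has rank 4 and Smith normal form diag(1,1,1,1).

Boundary ∂_2: C_2 → C_1 acts by ∂[p,q,r] = [q,r] − [p,r] + [p,q]. For instance
  ∂[1,3,4] = [3,4] − [1,4] + [1,3].
The 6×1 boundary matrix has rank 1 and Smith normal form diag(1).

Now H_k = ker ∂_k / im ∂_{k+1}, so:

  H_0: rank C_0 − rank ∂_1 = 5 − 4 = 1, and the invariant factors of ∂_1 are all 1, so H_0 ≅ Z.
  H_1: rank ker ∂_1 − rank ∂_2 = (6 − 4) − 1 = 1, and the invariant factors of ∂_2 are all 1, so H_1 ≅ Z.
  H_2: rank ker ∂_2 − rank ∂_3 = (1 − 1) − 0 = 0, and there is no ∂_3, so H_2 ≅ 0.

H_0 = Z,  H_1 = Z,  H_2 = 0.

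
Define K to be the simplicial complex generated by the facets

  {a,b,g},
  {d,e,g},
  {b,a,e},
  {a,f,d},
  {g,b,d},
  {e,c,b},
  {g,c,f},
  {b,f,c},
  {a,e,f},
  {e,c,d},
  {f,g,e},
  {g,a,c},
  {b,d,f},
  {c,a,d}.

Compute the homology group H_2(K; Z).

K has 7 vertices, 21 edges, 14 triangles.
rank ∂_2 = 13, rank ∂_3 = 0 ⇒ b_2 = 14 − 13 − 0 = 1. So H_2 ≅ Z.

H_2 = Z.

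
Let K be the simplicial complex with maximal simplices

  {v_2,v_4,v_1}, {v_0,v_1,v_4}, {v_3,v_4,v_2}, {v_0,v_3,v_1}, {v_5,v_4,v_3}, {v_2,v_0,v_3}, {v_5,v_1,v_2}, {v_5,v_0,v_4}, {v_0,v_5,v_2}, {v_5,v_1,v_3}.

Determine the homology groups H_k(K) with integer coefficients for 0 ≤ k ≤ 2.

H_0 = Z,  H_1 = Z/2,  H_2 = 0.

We work with the vertex ordering v_0 < v_1 < v_2 < v_3 < v_4 < v_5. The simplices of K, each written with vertices in increasing order, are:

  0-simplices (6): [v_0], [v_1], [v_2], [v_3], [v_4], [v_5]
  1-simplices (15): (15 of them)
  2-simplices (10): [v_0,v_1,v_3], [v_0,v_1,v_4], [v_0,v_2,v_3], [v_0,v_2,v_5], [v_0,v_4,v_5], [v_1,v_2,v_4], [v_1,v_2,v_5], [v_1,v_3,v_5], [v_2,v_3,v_4], [v_3,v_4,v_5]

giving chain groups C_0 ≅ Z^6, C_1 ≅ Z^15, C_2 ≅ Z^10.

Boundary ∂_1: C_1 → C_0 sends each edge [p,q] (with p < q) to q − p.
The 6×15 boundary matrix has rank 5 and Smith normal form diag(1,1,1,1,1).

Boundary ∂_2: C_2 → C_1 sends each 2-simplex [p,q,r] to [q,r] − [p,r] + [p,q]. For instance
  ∂[v_0,v_2,v_3] = [v_2,v_3] − [v_0,v_3] + [v_0,v_2],
  ∂[v_1,v_3,v_5] = [v_3,v_5] − [v_1,v_5] + [v_1,v_3].
This gives a 15×10 integer matrix of rank 10; reducing to Smith normal form yields diagonal entries (1,1,1,1,1,1,1,1,1,2).

Now H_k = ker ∂_k / im ∂_{k+1}, so:

  H_0: rank C_0 − rank ∂_1 = 6 − 5 = 1, and the invariant factors of ∂_1 are all 1, so H_0 = Z.
  H_1: rank ker ∂_1 − rank ∂_2 = (15 − 5) − 10 = 0, and ∂_2 has invariant factor 2 > 1, so H_1 = Z/2.
  H_2: rank ker ∂_2 − rank ∂_3 = (10 − 10) − 0 = 0, and there is no ∂_3, so H_2 = 0.

(K is a triangulation of the real projective plane RP^2.)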